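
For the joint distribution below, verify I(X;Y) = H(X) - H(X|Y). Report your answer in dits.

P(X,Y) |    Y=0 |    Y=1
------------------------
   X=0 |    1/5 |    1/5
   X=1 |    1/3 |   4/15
I(X;Y) = 0.0006 dits

Mutual information has multiple equivalent forms:
- I(X;Y) = H(X) - H(X|Y)
- I(X;Y) = H(Y) - H(Y|X)
- I(X;Y) = H(X) + H(Y) - H(X,Y)

Computing all quantities:
H(X) = 0.2923, H(Y) = 0.3001, H(X,Y) = 0.5917
H(X|Y) = 0.2916, H(Y|X) = 0.2994

Verification:
H(X) - H(X|Y) = 0.2923 - 0.2916 = 0.0006
H(Y) - H(Y|X) = 0.3001 - 0.2994 = 0.0006
H(X) + H(Y) - H(X,Y) = 0.2923 + 0.3001 - 0.5917 = 0.0006

All forms give I(X;Y) = 0.0006 dits. ✓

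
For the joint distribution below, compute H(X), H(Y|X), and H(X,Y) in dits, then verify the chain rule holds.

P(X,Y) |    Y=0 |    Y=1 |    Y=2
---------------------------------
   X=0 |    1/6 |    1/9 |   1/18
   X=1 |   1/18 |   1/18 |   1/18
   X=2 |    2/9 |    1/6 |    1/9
H(X,Y) = 0.8955, H(X) = 0.4392, H(Y|X) = 0.4563 (all in dits)

Chain rule: H(X,Y) = H(X) + H(Y|X)

Left side — joint entropy directly:
H(X,Y) = -Σ p(x,y) log p(x,y) = 0.8955 dits

Right side — compute H(Y|X) from the conditional distributions:
P(X) = (1/3, 1/6, 1/2), so H(X) = 0.4392 dits
H(Y|X) = Σ_x P(X=x) · H(Y|X=x):
  P(Y|X=0) = (1/2, 1/3, 1/6), H(Y|X=0) = 0.4392, weight P(X=0) = 1/3
  P(Y|X=1) = (1/3, 1/3, 1/3), H(Y|X=1) = 0.4771, weight P(X=1) = 1/6
  P(Y|X=2) = (4/9, 1/3, 2/9), H(Y|X=2) = 0.4607, weight P(X=2) = 1/2
H(Y|X) = 0.4563 dits

H(X) + H(Y|X) = 0.4392 + 0.4563 = 0.8955 dits

Both sides equal 0.8955 dits. ✓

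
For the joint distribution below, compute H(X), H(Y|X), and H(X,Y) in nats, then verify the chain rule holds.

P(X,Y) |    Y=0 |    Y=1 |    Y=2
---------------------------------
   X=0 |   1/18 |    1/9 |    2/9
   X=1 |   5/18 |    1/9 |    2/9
H(X,Y) = 1.6731, H(X) = 0.6682, H(Y|X) = 1.0049 (all in nats)

Chain rule: H(X,Y) = H(X) + H(Y|X)

Left side — joint entropy directly:
H(X,Y) = -Σ p(x,y) log p(x,y) = 1.6731 nats

Right side — compute H(Y|X) from the conditional distributions:
P(X) = (7/18, 11/18), so H(X) = 0.6682 nats
H(Y|X) = Σ_x P(X=x) · H(Y|X=x):
  P(Y|X=0) = (1/7, 2/7, 4/7), H(Y|X=0) = 0.9557, weight P(X=0) = 7/18
  P(Y|X=1) = (5/11, 2/11, 4/11), H(Y|X=1) = 1.0362, weight P(X=1) = 11/18
H(Y|X) = 1.0049 nats

H(X) + H(Y|X) = 0.6682 + 1.0049 = 1.6731 nats

Both sides equal 1.6731 nats. ✓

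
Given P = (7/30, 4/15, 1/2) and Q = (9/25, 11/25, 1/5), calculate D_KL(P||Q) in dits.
0.0970 dits

KL divergence: D_KL(P||Q) = Σ p(x) log(p(x)/q(x))

Computing term by term:
  x=0: 7/30 × log_10[(7/30)/(9/25)] = 7/30 × -0.1883 = -0.0439
  x=1: 4/15 × log_10[(4/15)/(11/25)] = 4/15 × -0.2175 = -0.0580
  x=2: 1/2 × log_10[(1/2)/(1/5)] = 1/2 × 0.3979 = 0.1990

D_KL(P||Q) = 0.0970 dits

Note: KL divergence is always non-negative and equals 0 iff P = Q.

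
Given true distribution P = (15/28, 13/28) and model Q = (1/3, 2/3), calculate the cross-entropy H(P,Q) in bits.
1.1207 bits

Cross-entropy: H(P,Q) = -Σ p(x) log q(x)

Alternatively: H(P,Q) = H(P) + D_KL(P||Q)
H(P) = 0.9963 bits
D_KL(P||Q) = 0.1244 bits

H(P,Q) = 0.9963 + 0.1244 = 1.1207 bits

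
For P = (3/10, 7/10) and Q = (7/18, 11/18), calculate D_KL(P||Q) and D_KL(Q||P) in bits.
D_KL(P||Q) = 0.0248, D_KL(Q||P) = 0.0259

KL divergence is not symmetric: D_KL(P||Q) ≠ D_KL(Q||P) in general.

D_KL(P||Q) = 0.0248 bits
D_KL(Q||P) = 0.0259 bits

No, they are not equal!

This asymmetry is why KL divergence is not a true distance metric.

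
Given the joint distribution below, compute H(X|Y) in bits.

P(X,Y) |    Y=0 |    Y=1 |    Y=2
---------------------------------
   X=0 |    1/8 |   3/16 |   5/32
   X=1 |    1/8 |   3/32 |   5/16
0.9387 bits

Using the chain rule: H(X|Y) = H(X,Y) - H(Y)

First, compute H(X,Y) = 2.4658 bits

Marginal P(Y) = (1/4, 9/32, 15/32)
H(Y) = 1.5271 bits

H(X|Y) = H(X,Y) - H(Y) = 2.4658 - 1.5271 = 0.9387 bits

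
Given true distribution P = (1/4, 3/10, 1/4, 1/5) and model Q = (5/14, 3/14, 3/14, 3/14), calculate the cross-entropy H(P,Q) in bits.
2.0382 bits

Cross-entropy: H(P,Q) = -Σ p(x) log q(x)

Alternatively: H(P,Q) = H(P) + D_KL(P||Q)
H(P) = 1.9855 bits
D_KL(P||Q) = 0.0527 bits

H(P,Q) = 1.9855 + 0.0527 = 2.0382 bits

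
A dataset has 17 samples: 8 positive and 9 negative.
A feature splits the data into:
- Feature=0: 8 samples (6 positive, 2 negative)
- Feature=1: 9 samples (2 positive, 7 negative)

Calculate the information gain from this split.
0.2111 bits

Information Gain = H(Y) - H(Y|Feature)

Before split:
P(positive) = 8/17 = 0.4706
H(Y) = 0.9975 bits

After split:
Feature=0: H = 0.8113 bits (weight = 8/17)
Feature=1: H = 0.7642 bits (weight = 9/17)
H(Y|Feature) = (8/17)×0.8113 + (9/17)×0.7642 = 0.7864 bits

Information Gain = 0.9975 - 0.7864 = 0.2111 bits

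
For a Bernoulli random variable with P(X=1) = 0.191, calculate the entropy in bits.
0.7036 bits

The binary entropy function is:
H(p) = -p log(p) - (1-p) log(1-p)

H(0.191) = -0.191 × log_2(0.191) - 0.809 × log_2(0.809)
H(0.191) = 0.7036 bits

Note: Binary entropy is maximized at p=0.5 (H=1 bit) and minimized at p=0 or p=1 (H=0).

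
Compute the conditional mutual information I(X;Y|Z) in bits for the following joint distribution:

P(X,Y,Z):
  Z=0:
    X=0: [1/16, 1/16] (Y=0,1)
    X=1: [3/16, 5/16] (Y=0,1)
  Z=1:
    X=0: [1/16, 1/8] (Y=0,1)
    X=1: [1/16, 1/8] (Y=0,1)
0.0046 bits

Conditional mutual information: I(X;Y|Z) = H(X|Z) + H(Y|Z) - H(X,Y|Z)

H(Z) = 0.9544
H(X,Z) = 1.7806 → H(X|Z) = 0.8262
H(Y,Z) = 1.9056 → H(Y|Z) = 0.9512
H(X,Y,Z) = 2.7272 → H(X,Y|Z) = 1.7728

I(X;Y|Z) = 0.8262 + 0.9512 - 1.7728 = 0.0046 bits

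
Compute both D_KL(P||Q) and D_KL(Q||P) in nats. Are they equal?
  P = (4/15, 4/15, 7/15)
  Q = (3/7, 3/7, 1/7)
D_KL(P||Q) = 0.2994, D_KL(Q||P) = 0.2376

KL divergence is not symmetric: D_KL(P||Q) ≠ D_KL(Q||P) in general.

D_KL(P||Q) = 0.2994 nats
D_KL(Q||P) = 0.2376 nats

No, they are not equal!

This asymmetry is why KL divergence is not a true distance metric.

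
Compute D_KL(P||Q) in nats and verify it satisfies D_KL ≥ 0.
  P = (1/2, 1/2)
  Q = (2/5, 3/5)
0.0204 nats

KL divergence satisfies the Gibbs inequality: D_KL(P||Q) ≥ 0 for all distributions P, Q.

D_KL(P||Q) = Σ p(x) log(p(x)/q(x))
Term by term:
  x=0: 1/2 × log_e[(1/2)/(2/5)] = 0.1116
  x=1: 1/2 × log_e[(1/2)/(3/5)] = -0.0912
D_KL(P||Q) = 0.0204 nats

D_KL(P||Q) = 0.0204 ≥ 0 ✓

This non-negativity is a fundamental property: relative entropy cannot be negative because it measures how different Q is from P.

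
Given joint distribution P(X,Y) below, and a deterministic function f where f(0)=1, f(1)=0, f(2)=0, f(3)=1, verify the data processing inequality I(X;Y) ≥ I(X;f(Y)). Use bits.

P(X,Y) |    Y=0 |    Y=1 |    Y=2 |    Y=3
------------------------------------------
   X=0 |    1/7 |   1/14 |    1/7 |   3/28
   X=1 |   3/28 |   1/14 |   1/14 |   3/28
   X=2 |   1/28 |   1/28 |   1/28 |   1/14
I(X;Y) = 0.0241, I(X;f(Y)) = 0.0028, inequality holds: 0.0241 ≥ 0.0028

Data Processing Inequality: For any Markov chain X → Y → Z, we have I(X;Y) ≥ I(X;Z).

Here Z = f(Y) is a deterministic function of Y, forming X → Y → Z.

Original I(X;Y) = 0.0241 bits

After applying f:
P(X,Z) where Z=f(Y):
- P(X,Z=0) = P(X,Y=1) + P(X,Y=2)
- P(X,Z=1) = P(X,Y=0) + P(X,Y=3)

I(X;Z) = I(X;f(Y)) = 0.0028 bits

Verification: 0.0241 ≥ 0.0028 ✓

Information cannot be created by processing; the function f can only lose information about X.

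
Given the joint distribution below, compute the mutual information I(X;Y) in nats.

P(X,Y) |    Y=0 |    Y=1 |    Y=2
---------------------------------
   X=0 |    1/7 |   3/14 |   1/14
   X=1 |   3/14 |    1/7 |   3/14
0.0415 nats

Mutual information: I(X;Y) = H(X) + H(Y) - H(X,Y)

Marginals:
P(X) = (3/7, 4/7), H(X) = 0.6829 nats
P(Y) = (5/14, 5/14, 2/7), H(Y) = 1.0934 nats

Joint entropy: H(X,Y) = 1.7348 nats

I(X;Y) = 0.6829 + 1.0934 - 1.7348 = 0.0415 nats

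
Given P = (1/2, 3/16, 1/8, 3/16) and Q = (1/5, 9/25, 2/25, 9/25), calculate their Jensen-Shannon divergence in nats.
0.0633 nats

Jensen-Shannon divergence is:
JSD(P||Q) = 0.5 × D_KL(P||M) + 0.5 × D_KL(Q||M)
where M = 0.5 × (P + Q) is the mixture distribution.

M = 0.5 × (1/2, 3/16, 1/8, 3/16) + 0.5 × (1/5, 9/25, 2/25, 9/25) = (7/20, 0.27375, 0.1025, 0.27375)

D_KL(P||M) = 0.0612 nats
D_KL(Q||M) = 0.0654 nats

JSD(P||Q) = 0.5 × 0.0612 + 0.5 × 0.0654 = 0.0633 nats

Unlike KL divergence, JSD is symmetric and bounded: 0 ≤ JSD ≤ log(2).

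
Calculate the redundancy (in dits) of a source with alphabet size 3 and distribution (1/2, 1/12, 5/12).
0.0783 dits

Redundancy measures how far a source is from maximum entropy:
R = H_max - H(X)

Maximum entropy for 3 symbols: H_max = log_10(3) = 0.4771 dits
Actual entropy: H(X) = 0.3989 dits
Redundancy: R = 0.4771 - 0.3989 = 0.0783 dits

This redundancy represents potential for compression: the source could be compressed by 0.0783 dits per symbol.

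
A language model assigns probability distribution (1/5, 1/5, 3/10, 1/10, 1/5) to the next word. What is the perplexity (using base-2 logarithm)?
4.7451

Perplexity is 2^H (or exp(H) for natural log).

First, H = -Σ p log p = 2.2464 bits
Perplexity = 2^2.2464 = 4.7451

Interpretation: The model's uncertainty is equivalent to choosing uniformly among 4.7 options.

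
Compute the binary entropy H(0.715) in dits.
0.2595 dits

The binary entropy function is:
H(p) = -p log(p) - (1-p) log(1-p)

H(0.715) = -0.715 × log_10(0.715) - 0.285 × log_10(0.285)
H(0.715) = 0.2595 dits

Note: Binary entropy is maximized at p=0.5 (H=1 bit) and minimized at p=0 or p=1 (H=0).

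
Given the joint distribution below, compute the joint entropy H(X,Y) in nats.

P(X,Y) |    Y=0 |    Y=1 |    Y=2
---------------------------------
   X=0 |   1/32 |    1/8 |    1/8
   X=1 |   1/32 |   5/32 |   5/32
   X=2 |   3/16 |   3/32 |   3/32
2.0743 nats

Joint entropy is H(X,Y) = -Σ_{x,y} p(x,y) log p(x,y).

Summing over all non-zero entries:
H(X,Y) = -[1/32·log_e(1/32) + 1/8·log_e(1/8) + 1/8·log_e(1/8) + 1/32·log_e(1/32) + 5/32·log_e(5/32) + 5/32·log_e(5/32) + 3/16·log_e(3/16) + 3/32·log_e(3/32) + 3/32·log_e(3/32)]
H(X,Y) = 2.0743 nats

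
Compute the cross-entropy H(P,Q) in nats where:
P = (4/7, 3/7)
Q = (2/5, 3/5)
0.7425 nats

Cross-entropy: H(P,Q) = -Σ p(x) log q(x)

Alternatively: H(P,Q) = H(P) + D_KL(P||Q)
H(P) = 0.6829 nats
D_KL(P||Q) = 0.0596 nats

H(P,Q) = 0.6829 + 0.0596 = 0.7425 nats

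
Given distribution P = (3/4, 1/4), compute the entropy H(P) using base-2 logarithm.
0.8113 bits

Shannon entropy is H(X) = -Σ p(x) log p(x).

For P = (3/4, 1/4):
H = -3/4 × log_2(3/4) -1/4 × log_2(1/4)
H = 0.8113 bits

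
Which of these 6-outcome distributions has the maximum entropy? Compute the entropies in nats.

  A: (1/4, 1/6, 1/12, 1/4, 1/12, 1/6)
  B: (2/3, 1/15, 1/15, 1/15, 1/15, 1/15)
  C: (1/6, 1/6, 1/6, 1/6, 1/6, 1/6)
C

For a discrete distribution over n outcomes, entropy is maximized by the uniform distribution.

Computing entropies:
H(A) = 1.7046 nats
H(B) = 1.1730 nats
H(C) = 1.7918 nats

The uniform distribution (where all probabilities equal 1/6) achieves the maximum entropy of log_e(6) = 1.7918 nats.

Distribution C has the highest entropy.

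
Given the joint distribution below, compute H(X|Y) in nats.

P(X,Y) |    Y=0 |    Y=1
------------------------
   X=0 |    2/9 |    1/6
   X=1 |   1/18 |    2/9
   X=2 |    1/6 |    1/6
1.0380 nats

Using the chain rule: H(X|Y) = H(X,Y) - H(Y)

First, compute H(X,Y) = 1.7249 nats

Marginal P(Y) = (4/9, 5/9)
H(Y) = 0.6870 nats

H(X|Y) = H(X,Y) - H(Y) = 1.7249 - 0.6870 = 1.0380 nats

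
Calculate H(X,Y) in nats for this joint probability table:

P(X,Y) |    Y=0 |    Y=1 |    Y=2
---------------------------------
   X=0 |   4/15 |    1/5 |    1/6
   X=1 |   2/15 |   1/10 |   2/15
1.7405 nats

Joint entropy is H(X,Y) = -Σ_{x,y} p(x,y) log p(x,y).

Summing over all non-zero entries:
H(X,Y) = -[4/15·log_e(4/15) + 1/5·log_e(1/5) + 1/6·log_e(1/6) + 2/15·log_e(2/15) + 1/10·log_e(1/10) + 2/15·log_e(2/15)]
H(X,Y) = 1.7405 nats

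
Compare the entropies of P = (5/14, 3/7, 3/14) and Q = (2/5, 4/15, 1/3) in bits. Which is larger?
Q

Computing entropies in bits:
H(P) = 1.5306
H(Q) = 1.5656

Distribution Q has higher entropy.

Intuition: The distribution closer to uniform (more spread out) has higher entropy.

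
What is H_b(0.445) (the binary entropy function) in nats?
0.6871 nats

The binary entropy function is:
H(p) = -p log(p) - (1-p) log(1-p)

H(0.445) = -0.445 × log_e(0.445) - 0.555 × log_e(0.555)
H(0.445) = 0.6871 nats

Note: Binary entropy is maximized at p=0.5 (H=1 bit) and minimized at p=0 or p=1 (H=0).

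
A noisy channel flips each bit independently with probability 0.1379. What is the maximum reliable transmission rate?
0.4213 bits

For a binary symmetric channel (BSC) with error probability p:
Capacity C = 1 - H(p) bits per symbol

where H(p) = -p log₂(p) - (1-p) log₂(1-p) is the binary entropy function.

H(0.1379) = 0.5787 bits
C = 1 - 0.5787 = 0.4213 bits per symbol

This means we can reliably transmit up to 0.4213 bits of information per channel use.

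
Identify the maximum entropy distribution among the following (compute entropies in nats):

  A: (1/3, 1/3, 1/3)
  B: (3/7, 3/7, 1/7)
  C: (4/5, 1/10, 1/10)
A

For a discrete distribution over n outcomes, entropy is maximized by the uniform distribution.

Computing entropies:
H(A) = 1.0986 nats
H(B) = 1.0042 nats
H(C) = 0.6390 nats

The uniform distribution (where all probabilities equal 1/3) achieves the maximum entropy of log_e(3) = 1.0986 nats.

Distribution A has the highest entropy.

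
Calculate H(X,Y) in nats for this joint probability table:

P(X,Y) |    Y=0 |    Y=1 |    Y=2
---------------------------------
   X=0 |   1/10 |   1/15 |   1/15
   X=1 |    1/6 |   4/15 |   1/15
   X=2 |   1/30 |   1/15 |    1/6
2.0155 nats

Joint entropy is H(X,Y) = -Σ_{x,y} p(x,y) log p(x,y).

Summing over all non-zero entries:
H(X,Y) = -[1/10·log_e(1/10) + 1/15·log_e(1/15) + 1/15·log_e(1/15) + 1/6·log_e(1/6) + 4/15·log_e(4/15) + 1/15·log_e(1/15) + 1/30·log_e(1/30) + 1/15·log_e(1/15) + 1/6·log_e(1/6)]
H(X,Y) = 2.0155 nats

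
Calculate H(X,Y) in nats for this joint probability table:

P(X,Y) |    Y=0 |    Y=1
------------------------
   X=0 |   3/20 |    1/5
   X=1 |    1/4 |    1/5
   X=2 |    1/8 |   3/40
1.7291 nats

Joint entropy is H(X,Y) = -Σ_{x,y} p(x,y) log p(x,y).

Summing over all non-zero entries:
H(X,Y) = -[3/20·log_e(3/20) + 1/5·log_e(1/5) + 1/4·log_e(1/4) + 1/5·log_e(1/5) + 1/8·log_e(1/8) + 3/40·log_e(3/40)]
H(X,Y) = 1.7291 nats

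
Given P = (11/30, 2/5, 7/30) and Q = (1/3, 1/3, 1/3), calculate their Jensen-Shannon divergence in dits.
0.0028 dits

Jensen-Shannon divergence is:
JSD(P||Q) = 0.5 × D_KL(P||M) + 0.5 × D_KL(Q||M)
where M = 0.5 × (P + Q) is the mixture distribution.

M = 0.5 × (11/30, 2/5, 7/30) + 0.5 × (1/3, 1/3, 1/3) = (7/20, 11/30, 0.283333)

D_KL(P||M) = 0.0028 dits
D_KL(Q||M) = 0.0027 dits

JSD(P||Q) = 0.5 × 0.0028 + 0.5 × 0.0027 = 0.0028 dits

Unlike KL divergence, JSD is symmetric and bounded: 0 ≤ JSD ≤ log(2).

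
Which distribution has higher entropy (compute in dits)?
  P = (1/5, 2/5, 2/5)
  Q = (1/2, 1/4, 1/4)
P

Computing entropies in dits:
H(P) = 0.4581
H(Q) = 0.4515

Distribution P has higher entropy.

Intuition: The distribution closer to uniform (more spread out) has higher entropy.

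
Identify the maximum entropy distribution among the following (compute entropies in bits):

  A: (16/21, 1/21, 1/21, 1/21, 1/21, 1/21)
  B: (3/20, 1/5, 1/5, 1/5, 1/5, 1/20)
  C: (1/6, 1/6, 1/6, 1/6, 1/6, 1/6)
C

For a discrete distribution over n outcomes, entropy is maximized by the uniform distribution.

Computing entropies:
H(A) = 1.3447 bits
H(B) = 2.4842 bits
H(C) = 2.5850 bits

The uniform distribution (where all probabilities equal 1/6) achieves the maximum entropy of log_2(6) = 2.5850 bits.

Distribution C has the highest entropy.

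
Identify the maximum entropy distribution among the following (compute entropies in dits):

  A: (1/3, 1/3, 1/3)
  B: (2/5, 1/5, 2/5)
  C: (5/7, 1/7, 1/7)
A

For a discrete distribution over n outcomes, entropy is maximized by the uniform distribution.

Computing entropies:
H(A) = 0.4771 dits
H(B) = 0.4581 dits
H(C) = 0.3458 dits

The uniform distribution (where all probabilities equal 1/3) achieves the maximum entropy of log_10(3) = 0.4771 dits.

Distribution A has the highest entropy.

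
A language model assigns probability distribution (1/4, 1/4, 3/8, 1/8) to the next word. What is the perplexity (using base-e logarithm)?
3.7467

Perplexity is e^H (or exp(H) for natural log).

First, H = -Σ p log p = 1.3209 nats
Perplexity = e^1.3209 = 3.7467

Interpretation: The model's uncertainty is equivalent to choosing uniformly among 3.7 options.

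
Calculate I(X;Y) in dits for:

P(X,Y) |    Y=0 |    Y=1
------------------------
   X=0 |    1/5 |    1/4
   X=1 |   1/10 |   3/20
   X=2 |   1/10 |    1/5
0.0020 dits

Mutual information: I(X;Y) = H(X) + H(Y) - H(X,Y)

Marginals:
P(X) = (9/20, 1/4, 3/10), H(X) = 0.4634 dits
P(Y) = (2/5, 3/5), H(Y) = 0.2923 dits

Joint entropy: H(X,Y) = 0.7537 dits

I(X;Y) = 0.4634 + 0.2923 - 0.7537 = 0.0020 dits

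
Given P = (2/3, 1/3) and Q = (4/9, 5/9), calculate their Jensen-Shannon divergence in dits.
0.0110 dits

Jensen-Shannon divergence is:
JSD(P||Q) = 0.5 × D_KL(P||M) + 0.5 × D_KL(Q||M)
where M = 0.5 × (P + Q) is the mixture distribution.

M = 0.5 × (2/3, 1/3) + 0.5 × (4/9, 5/9) = (5/9, 4/9)

D_KL(P||M) = 0.0111 dits
D_KL(Q||M) = 0.0108 dits

JSD(P||Q) = 0.5 × 0.0111 + 0.5 × 0.0108 = 0.0110 dits

Unlike KL divergence, JSD is symmetric and bounded: 0 ≤ JSD ≤ log(2).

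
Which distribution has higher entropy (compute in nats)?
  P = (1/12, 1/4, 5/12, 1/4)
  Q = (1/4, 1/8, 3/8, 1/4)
Q

Computing entropies in nats:
H(P) = 1.2650
H(Q) = 1.3209

Distribution Q has higher entropy.

Intuition: The distribution closer to uniform (more spread out) has higher entropy.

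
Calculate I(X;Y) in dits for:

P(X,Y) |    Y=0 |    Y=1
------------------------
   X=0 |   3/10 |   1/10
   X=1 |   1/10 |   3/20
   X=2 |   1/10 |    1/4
0.0393 dits

Mutual information: I(X;Y) = H(X) + H(Y) - H(X,Y)

Marginals:
P(X) = (2/5, 1/4, 7/20), H(X) = 0.4693 dits
P(Y) = (1/2, 1/2), H(Y) = 0.3010 dits

Joint entropy: H(X,Y) = 0.7310 dits

I(X;Y) = 0.4693 + 0.3010 - 0.7310 = 0.0393 dits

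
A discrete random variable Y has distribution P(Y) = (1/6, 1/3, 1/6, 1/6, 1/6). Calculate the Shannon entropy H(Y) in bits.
2.2516 bits

Shannon entropy is H(X) = -Σ p(x) log p(x).

For P = (1/6, 1/3, 1/6, 1/6, 1/6):
H = -1/6 × log_2(1/6) -1/3 × log_2(1/3) -1/6 × log_2(1/6) -1/6 × log_2(1/6) -1/6 × log_2(1/6)
H = 2.2516 bits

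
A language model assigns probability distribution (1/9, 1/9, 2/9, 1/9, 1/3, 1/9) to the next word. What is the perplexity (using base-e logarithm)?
5.3494

Perplexity is e^H (or exp(H) for natural log).

First, H = -Σ p log p = 1.6770 nats
Perplexity = e^1.6770 = 5.3494

Interpretation: The model's uncertainty is equivalent to choosing uniformly among 5.3 options.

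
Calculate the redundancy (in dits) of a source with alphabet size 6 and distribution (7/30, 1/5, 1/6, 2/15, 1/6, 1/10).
0.0148 dits

Redundancy measures how far a source is from maximum entropy:
R = H_max - H(X)

Maximum entropy for 6 symbols: H_max = log_10(6) = 0.7782 dits
Actual entropy: H(X) = 0.7633 dits
Redundancy: R = 0.7782 - 0.7633 = 0.0148 dits

This redundancy represents potential for compression: the source could be compressed by 0.0148 dits per symbol.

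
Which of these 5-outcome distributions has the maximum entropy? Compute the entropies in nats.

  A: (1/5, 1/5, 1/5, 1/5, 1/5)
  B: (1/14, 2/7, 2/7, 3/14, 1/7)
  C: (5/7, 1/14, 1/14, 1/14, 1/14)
A

For a discrete distribution over n outcomes, entropy is maximized by the uniform distribution.

Computing entropies:
H(A) = 1.6094 nats
H(B) = 1.5125 nats
H(C) = 0.9944 nats

The uniform distribution (where all probabilities equal 1/5) achieves the maximum entropy of log_e(5) = 1.6094 nats.

Distribution A has the highest entropy.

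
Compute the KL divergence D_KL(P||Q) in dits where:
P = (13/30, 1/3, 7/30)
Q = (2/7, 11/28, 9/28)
0.0221 dits

KL divergence: D_KL(P||Q) = Σ p(x) log(p(x)/q(x))

Computing term by term:
  x=0: 13/30 × log_10[(13/30)/(2/7)] = 13/30 × 0.1809 = 0.0784
  x=1: 1/3 × log_10[(1/3)/(11/28)] = 1/3 × -0.0714 = -0.0238
  x=2: 7/30 × log_10[(7/30)/(9/28)] = 7/30 × -0.1391 = -0.0325

D_KL(P||Q) = 0.0221 dits

Note: KL divergence is always non-negative and equals 0 iff P = Q.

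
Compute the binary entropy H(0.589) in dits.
0.2941 dits

The binary entropy function is:
H(p) = -p log(p) - (1-p) log(1-p)

H(0.589) = -0.589 × log_10(0.589) - 0.411 × log_10(0.411)
H(0.589) = 0.2941 dits

Note: Binary entropy is maximized at p=0.5 (H=1 bit) and minimized at p=0 or p=1 (H=0).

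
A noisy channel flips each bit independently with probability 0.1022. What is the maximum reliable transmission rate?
0.5241 bits

For a binary symmetric channel (BSC) with error probability p:
Capacity C = 1 - H(p) bits per symbol

where H(p) = -p log₂(p) - (1-p) log₂(1-p) is the binary entropy function.

H(0.1022) = 0.4759 bits
C = 1 - 0.4759 = 0.5241 bits per symbol

This means we can reliably transmit up to 0.5241 bits of information per channel use.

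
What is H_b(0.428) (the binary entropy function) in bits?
0.9850 bits

The binary entropy function is:
H(p) = -p log(p) - (1-p) log(1-p)

H(0.428) = -0.428 × log_2(0.428) - 0.572 × log_2(0.572)
H(0.428) = 0.9850 bits

Note: Binary entropy is maximized at p=0.5 (H=1 bit) and minimized at p=0 or p=1 (H=0).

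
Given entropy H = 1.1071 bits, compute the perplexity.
2.1541

Perplexity is 2^H (or exp(H) for natural log).

H = 1.1071 bits
Perplexity = 2^1.1071 = 2.1541

Interpretation: The model's uncertainty is equivalent to choosing uniformly among 2.2 options.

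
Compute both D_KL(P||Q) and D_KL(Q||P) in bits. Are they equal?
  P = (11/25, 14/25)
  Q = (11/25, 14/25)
D_KL(P||Q) = 0.0000, D_KL(Q||P) = 0.0000

KL divergence is not symmetric: D_KL(P||Q) ≠ D_KL(Q||P) in general.

D_KL(P||Q) = 0.0000 bits
D_KL(Q||P) = 0.0000 bits

In this case they happen to be equal (to 4 decimal places).

This asymmetry is why KL divergence is not a true distance metric.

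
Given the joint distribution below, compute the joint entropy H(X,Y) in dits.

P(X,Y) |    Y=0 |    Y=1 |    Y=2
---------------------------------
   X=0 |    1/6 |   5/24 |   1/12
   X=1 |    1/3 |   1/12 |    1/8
0.7234 dits

Joint entropy is H(X,Y) = -Σ_{x,y} p(x,y) log p(x,y).

Summing over all non-zero entries:
H(X,Y) = -[1/6·log_10(1/6) + 5/24·log_10(5/24) + 1/12·log_10(1/12) + 1/3·log_10(1/3) + 1/12·log_10(1/12) + 1/8·log_10(1/8)]
H(X,Y) = 0.7234 dits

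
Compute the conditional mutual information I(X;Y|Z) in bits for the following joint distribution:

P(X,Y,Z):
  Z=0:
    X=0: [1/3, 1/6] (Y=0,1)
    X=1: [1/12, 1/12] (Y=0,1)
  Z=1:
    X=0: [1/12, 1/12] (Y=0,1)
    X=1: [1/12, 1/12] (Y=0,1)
0.0105 bits

Conditional mutual information: I(X;Y|Z) = H(X|Z) + H(Y|Z) - H(X,Y|Z)

H(Z) = 0.9183
H(X,Z) = 1.7925 → H(X|Z) = 0.8742
H(Y,Z) = 1.8879 → H(Y|Z) = 0.9696
H(X,Y,Z) = 2.7516 → H(X,Y|Z) = 1.8333

I(X;Y|Z) = 0.8742 + 0.9696 - 1.8333 = 0.0105 bits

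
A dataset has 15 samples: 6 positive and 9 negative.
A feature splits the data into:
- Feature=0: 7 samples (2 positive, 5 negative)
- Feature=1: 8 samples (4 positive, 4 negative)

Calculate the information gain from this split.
0.0348 bits

Information Gain = H(Y) - H(Y|Feature)

Before split:
P(positive) = 6/15 = 0.4000
H(Y) = 0.9710 bits

After split:
Feature=0: H = 0.8631 bits (weight = 7/15)
Feature=1: H = 1.0000 bits (weight = 8/15)
H(Y|Feature) = (7/15)×0.8631 + (8/15)×1.0000 = 0.9361 bits

Information Gain = 0.9710 - 0.9361 = 0.0348 bits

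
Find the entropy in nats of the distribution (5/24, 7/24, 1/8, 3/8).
1.3139 nats

Shannon entropy is H(X) = -Σ p(x) log p(x).

For P = (5/24, 7/24, 1/8, 3/8):
H = -5/24 × log_e(5/24) -7/24 × log_e(7/24) -1/8 × log_e(1/8) -3/8 × log_e(3/8)
H = 1.3139 nats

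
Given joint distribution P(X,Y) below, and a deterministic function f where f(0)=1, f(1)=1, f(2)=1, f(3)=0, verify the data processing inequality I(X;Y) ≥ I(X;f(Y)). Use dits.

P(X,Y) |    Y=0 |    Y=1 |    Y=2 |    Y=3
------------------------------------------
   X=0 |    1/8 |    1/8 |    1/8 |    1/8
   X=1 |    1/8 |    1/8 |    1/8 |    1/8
I(X;Y) = 0.0000, I(X;f(Y)) = 0.0000, inequality holds: 0.0000 ≥ 0.0000

Data Processing Inequality: For any Markov chain X → Y → Z, we have I(X;Y) ≥ I(X;Z).

Here Z = f(Y) is a deterministic function of Y, forming X → Y → Z.

Original I(X;Y) = 0.0000 dits

After applying f:
P(X,Z) where Z=f(Y):
- P(X,Z=0) = P(X,Y=3)
- P(X,Z=1) = P(X,Y=0) + P(X,Y=1) + P(X,Y=2)

I(X;Z) = I(X;f(Y)) = 0.0000 dits

Verification: 0.0000 ≥ 0.0000 ✓

Information cannot be created by processing; the function f can only lose information about X.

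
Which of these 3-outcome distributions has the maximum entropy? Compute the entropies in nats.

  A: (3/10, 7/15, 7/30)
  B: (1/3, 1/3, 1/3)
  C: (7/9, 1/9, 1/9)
B

For a discrete distribution over n outcomes, entropy is maximized by the uniform distribution.

Computing entropies:
H(A) = 1.0564 nats
H(B) = 1.0986 nats
H(C) = 0.6837 nats

The uniform distribution (where all probabilities equal 1/3) achieves the maximum entropy of log_e(3) = 1.0986 nats.

Distribution B has the highest entropy.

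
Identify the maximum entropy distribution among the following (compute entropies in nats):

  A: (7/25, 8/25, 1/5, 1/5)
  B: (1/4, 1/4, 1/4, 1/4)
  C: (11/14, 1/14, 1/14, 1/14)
B

For a discrete distribution over n outcomes, entropy is maximized by the uniform distribution.

Computing entropies:
H(A) = 1.3648 nats
H(B) = 1.3863 nats
H(C) = 0.7550 nats

The uniform distribution (where all probabilities equal 1/4) achieves the maximum entropy of log_e(4) = 1.3863 nats.

Distribution B has the highest entropy.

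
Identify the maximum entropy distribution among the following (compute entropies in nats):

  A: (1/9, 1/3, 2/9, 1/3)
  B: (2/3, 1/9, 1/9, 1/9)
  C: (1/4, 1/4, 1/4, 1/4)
C

For a discrete distribution over n outcomes, entropy is maximized by the uniform distribution.

Computing entropies:
H(A) = 1.3108 nats
H(B) = 1.0027 nats
H(C) = 1.3863 nats

The uniform distribution (where all probabilities equal 1/4) achieves the maximum entropy of log_e(4) = 1.3863 nats.

Distribution C has the highest entropy.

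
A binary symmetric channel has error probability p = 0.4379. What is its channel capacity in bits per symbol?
0.0112 bits

For a binary symmetric channel (BSC) with error probability p:
Capacity C = 1 - H(p) bits per symbol

where H(p) = -p log₂(p) - (1-p) log₂(1-p) is the binary entropy function.

H(0.4379) = 0.9888 bits
C = 1 - 0.9888 = 0.0112 bits per symbol

This means we can reliably transmit up to 0.0112 bits of information per channel use.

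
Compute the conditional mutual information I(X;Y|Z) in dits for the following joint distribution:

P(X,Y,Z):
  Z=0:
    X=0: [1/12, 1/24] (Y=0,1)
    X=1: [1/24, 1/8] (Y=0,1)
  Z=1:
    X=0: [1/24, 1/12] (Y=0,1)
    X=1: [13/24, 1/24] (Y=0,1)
0.0549 dits

Conditional mutual information: I(X;Y|Z) = H(X|Z) + H(Y|Z) - H(X,Y|Z)

H(Z) = 0.2622
H(X,Z) = 0.4920 → H(X|Z) = 0.2299
H(Y,Z) = 0.4920 → H(Y|Z) = 0.2299
H(X,Y,Z) = 0.6670 → H(X,Y|Z) = 0.4049

I(X;Y|Z) = 0.2299 + 0.2299 - 0.4049 = 0.0549 dits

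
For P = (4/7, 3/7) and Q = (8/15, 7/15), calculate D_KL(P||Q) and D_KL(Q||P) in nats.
D_KL(P||Q) = 0.0029, D_KL(Q||P) = 0.0029

KL divergence is not symmetric: D_KL(P||Q) ≠ D_KL(Q||P) in general.

D_KL(P||Q) = 0.0029 nats
D_KL(Q||P) = 0.0029 nats

In this case they happen to be equal (to 4 decimal places).

This asymmetry is why KL divergence is not a true distance metric.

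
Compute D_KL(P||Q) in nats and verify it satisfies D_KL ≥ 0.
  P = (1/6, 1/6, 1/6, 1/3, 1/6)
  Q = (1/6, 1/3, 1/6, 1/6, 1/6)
0.1155 nats

KL divergence satisfies the Gibbs inequality: D_KL(P||Q) ≥ 0 for all distributions P, Q.

D_KL(P||Q) = Σ p(x) log(p(x)/q(x))
Term by term:
  x=0: 1/6 × log_e[(1/6)/(1/6)] = 0.0000
  x=1: 1/6 × log_e[(1/6)/(1/3)] = -0.1155
  x=2: 1/6 × log_e[(1/6)/(1/6)] = 0.0000
  x=3: 1/3 × log_e[(1/3)/(1/6)] = 0.2310
  x=4: 1/6 × log_e[(1/6)/(1/6)] = 0.0000
D_KL(P||Q) = 0.1155 nats

D_KL(P||Q) = 0.1155 ≥ 0 ✓

This non-negativity is a fundamental property: relative entropy cannot be negative because it measures how different Q is from P.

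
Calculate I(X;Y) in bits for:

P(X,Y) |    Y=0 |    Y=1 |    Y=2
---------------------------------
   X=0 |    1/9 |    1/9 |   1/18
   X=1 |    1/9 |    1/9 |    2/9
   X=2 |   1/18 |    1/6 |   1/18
0.1013 bits

Mutual information: I(X;Y) = H(X) + H(Y) - H(X,Y)

Marginals:
P(X) = (5/18, 4/9, 5/18), H(X) = 1.5466 bits
P(Y) = (5/18, 7/18, 1/3), H(Y) = 1.5715 bits

Joint entropy: H(X,Y) = 3.0169 bits

I(X;Y) = 1.5466 + 1.5715 - 3.0169 = 0.1013 bits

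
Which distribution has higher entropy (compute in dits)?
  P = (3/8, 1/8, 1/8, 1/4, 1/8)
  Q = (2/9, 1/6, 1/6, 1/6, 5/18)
Q

Computing entropies in dits:
H(P) = 0.6489
H(Q) = 0.6888

Distribution Q has higher entropy.

Intuition: The distribution closer to uniform (more spread out) has higher entropy.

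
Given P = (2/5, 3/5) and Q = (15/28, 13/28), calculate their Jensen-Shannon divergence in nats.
0.0093 nats

Jensen-Shannon divergence is:
JSD(P||Q) = 0.5 × D_KL(P||M) + 0.5 × D_KL(Q||M)
where M = 0.5 × (P + Q) is the mixture distribution.

M = 0.5 × (2/5, 3/5) + 0.5 × (15/28, 13/28) = (0.467857, 0.532143)

D_KL(P||M) = 0.0093 nats
D_KL(Q||M) = 0.0092 nats

JSD(P||Q) = 0.5 × 0.0093 + 0.5 × 0.0092 = 0.0093 nats

Unlike KL divergence, JSD is symmetric and bounded: 0 ≤ JSD ≤ log(2).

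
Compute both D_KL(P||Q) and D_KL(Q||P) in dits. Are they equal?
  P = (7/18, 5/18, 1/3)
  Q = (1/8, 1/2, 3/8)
D_KL(P||Q) = 0.1037, D_KL(Q||P) = 0.0852

KL divergence is not symmetric: D_KL(P||Q) ≠ D_KL(Q||P) in general.

D_KL(P||Q) = 0.1037 dits
D_KL(Q||P) = 0.0852 dits

No, they are not equal!

This asymmetry is why KL divergence is not a true distance metric.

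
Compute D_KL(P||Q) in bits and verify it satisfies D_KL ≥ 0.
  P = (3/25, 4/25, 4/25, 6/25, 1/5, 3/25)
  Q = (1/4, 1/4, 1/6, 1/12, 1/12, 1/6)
0.3225 bits

KL divergence satisfies the Gibbs inequality: D_KL(P||Q) ≥ 0 for all distributions P, Q.

D_KL(P||Q) = Σ p(x) log(p(x)/q(x))
Term by term:
  x=0: 3/25 × log_2[(3/25)/(1/4)] = -0.1271
  x=1: 4/25 × log_2[(4/25)/(1/4)] = -0.1030
  x=2: 4/25 × log_2[(4/25)/(1/6)] = -0.0094
  x=3: 6/25 × log_2[(6/25)/(1/12)] = 0.3663
  x=4: 1/5 × log_2[(1/5)/(1/12)] = 0.2526
  x=5: 3/25 × log_2[(3/25)/(1/6)] = -0.0569
D_KL(P||Q) = 0.3225 bits

D_KL(P||Q) = 0.3225 ≥ 0 ✓

This non-negativity is a fundamental property: relative entropy cannot be negative because it measures how different Q is from P.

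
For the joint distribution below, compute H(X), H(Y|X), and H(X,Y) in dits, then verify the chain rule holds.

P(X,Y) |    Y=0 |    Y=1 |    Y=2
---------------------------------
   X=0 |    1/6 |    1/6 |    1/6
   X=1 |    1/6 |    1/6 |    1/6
H(X,Y) = 0.7782, H(X) = 0.3010, H(Y|X) = 0.4771 (all in dits)

Chain rule: H(X,Y) = H(X) + H(Y|X)

Left side — joint entropy directly:
H(X,Y) = -Σ p(x,y) log p(x,y) = 0.7782 dits

Right side — compute H(Y|X) from the conditional distributions:
P(X) = (1/2, 1/2), so H(X) = 0.3010 dits
H(Y|X) = Σ_x P(X=x) · H(Y|X=x):
  P(Y|X=0) = (1/3, 1/3, 1/3), H(Y|X=0) = 0.4771, weight P(X=0) = 1/2
  P(Y|X=1) = (1/3, 1/3, 1/3), H(Y|X=1) = 0.4771, weight P(X=1) = 1/2
H(Y|X) = 0.4771 dits

H(X) + H(Y|X) = 0.3010 + 0.4771 = 0.7782 dits

Both sides equal 0.7782 dits. ✓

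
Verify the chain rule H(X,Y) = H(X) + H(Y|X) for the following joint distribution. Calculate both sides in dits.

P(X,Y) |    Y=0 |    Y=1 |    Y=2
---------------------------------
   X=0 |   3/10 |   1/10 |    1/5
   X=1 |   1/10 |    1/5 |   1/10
H(X,Y) = 0.7365, H(X) = 0.2923, H(Y|X) = 0.4442 (all in dits)

Chain rule: H(X,Y) = H(X) + H(Y|X)

Left side — joint entropy directly:
H(X,Y) = -Σ p(x,y) log p(x,y) = 0.7365 dits

Right side — compute H(Y|X) from the conditional distributions:
P(X) = (3/5, 2/5), so H(X) = 0.2923 dits
H(Y|X) = Σ_x P(X=x) · H(Y|X=x):
  P(Y|X=0) = (1/2, 1/6, 1/3), H(Y|X=0) = 0.4392, weight P(X=0) = 3/5
  P(Y|X=1) = (1/4, 1/2, 1/4), H(Y|X=1) = 0.4515, weight P(X=1) = 2/5
H(Y|X) = 0.4442 dits

H(X) + H(Y|X) = 0.2923 + 0.4442 = 0.7365 dits

Both sides equal 0.7365 dits. ✓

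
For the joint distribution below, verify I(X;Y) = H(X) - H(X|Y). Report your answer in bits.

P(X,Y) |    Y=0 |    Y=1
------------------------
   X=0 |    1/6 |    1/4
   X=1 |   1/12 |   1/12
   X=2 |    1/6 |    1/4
I(X;Y) = 0.0041 bits

Mutual information has multiple equivalent forms:
- I(X;Y) = H(X) - H(X|Y)
- I(X;Y) = H(Y) - H(Y|X)
- I(X;Y) = H(X) + H(Y) - H(X,Y)

Computing all quantities:
H(X) = 1.4834, H(Y) = 0.9799, H(X,Y) = 2.4591
H(X|Y) = 1.4793, H(Y|X) = 0.9758

Verification:
H(X) - H(X|Y) = 1.4834 - 1.4793 = 0.0041
H(Y) - H(Y|X) = 0.9799 - 0.9758 = 0.0041
H(X) + H(Y) - H(X,Y) = 1.4834 + 0.9799 - 2.4591 = 0.0041

All forms give I(X;Y) = 0.0041 bits. ✓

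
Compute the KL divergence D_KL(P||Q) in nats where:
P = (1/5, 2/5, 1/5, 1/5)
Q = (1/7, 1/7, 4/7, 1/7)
0.3365 nats

KL divergence: D_KL(P||Q) = Σ p(x) log(p(x)/q(x))

Computing term by term:
  x=0: 1/5 × log_e[(1/5)/(1/7)] = 1/5 × 0.3365 = 0.0673
  x=1: 2/5 × log_e[(2/5)/(1/7)] = 2/5 × 1.0296 = 0.4118
  x=2: 1/5 × log_e[(1/5)/(4/7)] = 1/5 × -1.0498 = -0.2100
  x=3: 1/5 × log_e[(1/5)/(1/7)] = 1/5 × 0.3365 = 0.0673

D_KL(P||Q) = 0.3365 nats

Note: KL divergence is always non-negative and equals 0 iff P = Q.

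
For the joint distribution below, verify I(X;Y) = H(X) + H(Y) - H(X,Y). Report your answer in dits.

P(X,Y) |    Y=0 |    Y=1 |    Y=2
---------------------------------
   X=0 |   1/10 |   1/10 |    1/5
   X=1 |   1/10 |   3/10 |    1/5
I(X;Y) = 0.0140 dits

Mutual information has multiple equivalent forms:
- I(X;Y) = H(X) - H(X|Y)
- I(X;Y) = H(Y) - H(Y|X)
- I(X;Y) = H(X) + H(Y) - H(X,Y)

Computing all quantities:
H(X) = 0.2923, H(Y) = 0.4581, H(X,Y) = 0.7365
H(X|Y) = 0.2783, H(Y|X) = 0.4442

Verification:
H(X) - H(X|Y) = 0.2923 - 0.2783 = 0.0140
H(Y) - H(Y|X) = 0.4581 - 0.4442 = 0.0140
H(X) + H(Y) - H(X,Y) = 0.2923 + 0.4581 - 0.7365 = 0.0140

All forms give I(X;Y) = 0.0140 dits. ✓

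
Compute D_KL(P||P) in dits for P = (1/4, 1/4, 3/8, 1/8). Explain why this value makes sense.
0.0000 dits

KL divergence satisfies the Gibbs inequality: D_KL(P||Q) ≥ 0 for all distributions P, Q.

D_KL(P||Q) = Σ p(x) log(p(x)/q(x))
Each term is p(x) × log_10(p(x)/p(x)) = p(x) × log_10(1) = 0, so the sum is 0.
D_KL(P||Q) = 0.0000 dits

When P = Q, the KL divergence is exactly 0, as there is no 'divergence' between identical distributions.

This non-negativity is a fundamental property: relative entropy cannot be negative because it measures how different Q is from P.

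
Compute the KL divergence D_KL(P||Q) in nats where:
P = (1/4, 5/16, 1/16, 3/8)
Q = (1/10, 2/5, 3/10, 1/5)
0.2896 nats

KL divergence: D_KL(P||Q) = Σ p(x) log(p(x)/q(x))

Computing term by term:
  x=0: 1/4 × log_e[(1/4)/(1/10)] = 1/4 × 0.9163 = 0.2291
  x=1: 5/16 × log_e[(5/16)/(2/5)] = 5/16 × -0.2469 = -0.0771
  x=2: 1/16 × log_e[(1/16)/(3/10)] = 1/16 × -1.5686 = -0.0980
  x=3: 3/8 × log_e[(3/8)/(1/5)] = 3/8 × 0.6286 = 0.2357

D_KL(P||Q) = 0.2896 nats

Note: KL divergence is always non-negative and equals 0 iff P = Q.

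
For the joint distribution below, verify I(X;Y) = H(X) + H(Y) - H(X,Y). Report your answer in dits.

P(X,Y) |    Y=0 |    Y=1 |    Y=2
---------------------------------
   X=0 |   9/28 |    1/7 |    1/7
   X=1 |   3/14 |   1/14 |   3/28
I(X;Y) = 0.0010 dits

Mutual information has multiple equivalent forms:
- I(X;Y) = H(X) - H(X|Y)
- I(X;Y) = H(Y) - H(Y|X)
- I(X;Y) = H(X) + H(Y) - H(X,Y)

Computing all quantities:
H(X) = 0.2910, H(Y) = 0.4391, H(X,Y) = 0.7291
H(X|Y) = 0.2900, H(Y|X) = 0.4381

Verification:
H(X) - H(X|Y) = 0.2910 - 0.2900 = 0.0010
H(Y) - H(Y|X) = 0.4391 - 0.4381 = 0.0010
H(X) + H(Y) - H(X,Y) = 0.2910 + 0.4391 - 0.7291 = 0.0010

All forms give I(X;Y) = 0.0010 dits. ✓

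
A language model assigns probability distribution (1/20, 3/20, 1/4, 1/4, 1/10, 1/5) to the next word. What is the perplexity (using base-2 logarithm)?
5.3637

Perplexity is 2^H (or exp(H) for natural log).

First, H = -Σ p log p = 2.4232 bits
Perplexity = 2^2.4232 = 5.3637

Interpretation: The model's uncertainty is equivalent to choosing uniformly among 5.4 options.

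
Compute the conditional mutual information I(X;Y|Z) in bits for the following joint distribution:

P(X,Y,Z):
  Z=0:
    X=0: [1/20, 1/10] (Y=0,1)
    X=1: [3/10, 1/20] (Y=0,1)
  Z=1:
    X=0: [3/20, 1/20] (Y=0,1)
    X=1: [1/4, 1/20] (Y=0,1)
0.0995 bits

Conditional mutual information: I(X;Y|Z) = H(X|Z) + H(Y|Z) - H(X,Y|Z)

H(Z) = 1.0000
H(X,Z) = 1.9261 → H(X|Z) = 0.9261
H(Y,Z) = 1.8016 → H(Y|Z) = 0.8016
H(X,Y,Z) = 2.6282 → H(X,Y|Z) = 1.6282

I(X;Y|Z) = 0.9261 + 0.8016 - 1.6282 = 0.0995 bits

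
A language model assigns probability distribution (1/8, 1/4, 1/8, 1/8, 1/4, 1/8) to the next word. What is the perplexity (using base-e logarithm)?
5.6569

Perplexity is e^H (or exp(H) for natural log).

First, H = -Σ p log p = 1.7329 nats
Perplexity = e^1.7329 = 5.6569

Interpretation: The model's uncertainty is equivalent to choosing uniformly among 5.7 options.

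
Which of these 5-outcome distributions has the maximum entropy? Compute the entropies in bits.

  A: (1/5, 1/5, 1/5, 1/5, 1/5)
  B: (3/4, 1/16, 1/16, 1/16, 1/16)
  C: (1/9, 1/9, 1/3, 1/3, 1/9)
A

For a discrete distribution over n outcomes, entropy is maximized by the uniform distribution.

Computing entropies:
H(A) = 2.3219 bits
H(B) = 1.3113 bits
H(C) = 2.1133 bits

The uniform distribution (where all probabilities equal 1/5) achieves the maximum entropy of log_2(5) = 2.3219 bits.

Distribution A has the highest entropy.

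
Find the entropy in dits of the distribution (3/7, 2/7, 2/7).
0.4686 dits

Shannon entropy is H(X) = -Σ p(x) log p(x).

For P = (3/7, 2/7, 2/7):
H = -3/7 × log_10(3/7) -2/7 × log_10(2/7) -2/7 × log_10(2/7)
H = 0.4686 dits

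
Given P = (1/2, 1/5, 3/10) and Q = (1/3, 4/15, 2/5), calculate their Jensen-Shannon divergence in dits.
0.0062 dits

Jensen-Shannon divergence is:
JSD(P||Q) = 0.5 × D_KL(P||M) + 0.5 × D_KL(Q||M)
where M = 0.5 × (P + Q) is the mixture distribution.

M = 0.5 × (1/2, 1/5, 3/10) + 0.5 × (1/3, 4/15, 2/5) = (5/12, 7/30, 7/20)

D_KL(P||M) = 0.0061 dits
D_KL(Q||M) = 0.0064 dits

JSD(P||Q) = 0.5 × 0.0061 + 0.5 × 0.0064 = 0.0062 dits

Unlike KL divergence, JSD is symmetric and bounded: 0 ≤ JSD ≤ log(2).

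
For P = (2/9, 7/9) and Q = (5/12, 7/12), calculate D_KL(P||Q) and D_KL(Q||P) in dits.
D_KL(P||Q) = 0.0365, D_KL(Q||P) = 0.0409

KL divergence is not symmetric: D_KL(P||Q) ≠ D_KL(Q||P) in general.

D_KL(P||Q) = 0.0365 dits
D_KL(Q||P) = 0.0409 dits

No, they are not equal!

This asymmetry is why KL divergence is not a true distance metric.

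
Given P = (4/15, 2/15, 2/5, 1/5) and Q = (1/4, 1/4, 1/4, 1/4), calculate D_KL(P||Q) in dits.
0.0333 dits

KL divergence: D_KL(P||Q) = Σ p(x) log(p(x)/q(x))

Computing term by term:
  x=0: 4/15 × log_10[(4/15)/(1/4)] = 4/15 × 0.0280 = 0.0075
  x=1: 2/15 × log_10[(2/15)/(1/4)] = 2/15 × -0.2730 = -0.0364
  x=2: 2/5 × log_10[(2/5)/(1/4)] = 2/5 × 0.2041 = 0.0816
  x=3: 1/5 × log_10[(1/5)/(1/4)] = 1/5 × -0.0969 = -0.0194

D_KL(P||Q) = 0.0333 dits

Note: KL divergence is always non-negative and equals 0 iff P = Q.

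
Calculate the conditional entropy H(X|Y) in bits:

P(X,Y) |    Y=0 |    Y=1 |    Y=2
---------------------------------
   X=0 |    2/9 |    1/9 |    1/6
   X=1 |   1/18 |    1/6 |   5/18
0.8944 bits

Using the chain rule: H(X|Y) = H(X,Y) - H(Y)

First, compute H(X,Y) = 2.4411 bits

Marginal P(Y) = (5/18, 5/18, 4/9)
H(Y) = 1.5466 bits

H(X|Y) = H(X,Y) - H(Y) = 2.4411 - 1.5466 = 0.8944 bits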